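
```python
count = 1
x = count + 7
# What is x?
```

Answer: 8

Derivation:
Trace (tracking x):
count = 1  # -> count = 1
x = count + 7  # -> x = 8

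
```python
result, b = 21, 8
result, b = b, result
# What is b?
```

Trace (tracking b):
result, b = (21, 8)  # -> result = 21, b = 8
result, b = (b, result)  # -> result = 8, b = 21

Answer: 21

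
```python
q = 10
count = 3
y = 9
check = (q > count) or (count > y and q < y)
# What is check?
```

Trace (tracking check):
q = 10  # -> q = 10
count = 3  # -> count = 3
y = 9  # -> y = 9
check = q > count or (count > y and q < y)  # -> check = True

Answer: True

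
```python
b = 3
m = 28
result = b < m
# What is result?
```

Answer: True

Derivation:
Trace (tracking result):
b = 3  # -> b = 3
m = 28  # -> m = 28
result = b < m  # -> result = True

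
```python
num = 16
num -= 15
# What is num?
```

Answer: 1

Derivation:
Trace (tracking num):
num = 16  # -> num = 16
num -= 15  # -> num = 1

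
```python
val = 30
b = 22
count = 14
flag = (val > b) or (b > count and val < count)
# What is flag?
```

Answer: True

Derivation:
Trace (tracking flag):
val = 30  # -> val = 30
b = 22  # -> b = 22
count = 14  # -> count = 14
flag = val > b or (b > count and val < count)  # -> flag = True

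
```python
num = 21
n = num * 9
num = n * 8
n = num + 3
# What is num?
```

Trace (tracking num):
num = 21  # -> num = 21
n = num * 9  # -> n = 189
num = n * 8  # -> num = 1512
n = num + 3  # -> n = 1515

Answer: 1512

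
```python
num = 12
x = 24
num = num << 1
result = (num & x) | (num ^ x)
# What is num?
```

Answer: 24

Derivation:
Trace (tracking num):
num = 12  # -> num = 12
x = 24  # -> x = 24
num = num << 1  # -> num = 24
result = num & x | num ^ x  # -> result = 24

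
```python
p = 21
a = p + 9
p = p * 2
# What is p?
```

Answer: 42

Derivation:
Trace (tracking p):
p = 21  # -> p = 21
a = p + 9  # -> a = 30
p = p * 2  # -> p = 42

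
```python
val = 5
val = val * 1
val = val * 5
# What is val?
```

Trace (tracking val):
val = 5  # -> val = 5
val = val * 1  # -> val = 5
val = val * 5  # -> val = 25

Answer: 25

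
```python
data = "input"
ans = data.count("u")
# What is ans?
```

Answer: 1

Derivation:
Trace (tracking ans):
data = 'input'  # -> data = 'input'
ans = data.count('u')  # -> ans = 1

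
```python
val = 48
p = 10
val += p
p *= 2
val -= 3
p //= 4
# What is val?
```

Answer: 55

Derivation:
Trace (tracking val):
val = 48  # -> val = 48
p = 10  # -> p = 10
val += p  # -> val = 58
p *= 2  # -> p = 20
val -= 3  # -> val = 55
p //= 4  # -> p = 5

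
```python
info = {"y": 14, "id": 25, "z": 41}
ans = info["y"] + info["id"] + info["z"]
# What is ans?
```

Trace (tracking ans):
info = {'y': 14, 'id': 25, 'z': 41}  # -> info = {'y': 14, 'id': 25, 'z': 41}
ans = info['y'] + info['id'] + info['z']  # -> ans = 80

Answer: 80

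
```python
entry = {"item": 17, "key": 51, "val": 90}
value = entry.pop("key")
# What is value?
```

Answer: 51

Derivation:
Trace (tracking value):
entry = {'item': 17, 'key': 51, 'val': 90}  # -> entry = {'item': 17, 'key': 51, 'val': 90}
value = entry.pop('key')  # -> value = 51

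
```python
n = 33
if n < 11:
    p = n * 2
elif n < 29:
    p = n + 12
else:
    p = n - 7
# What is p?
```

Trace (tracking p):
n = 33  # -> n = 33
if n < 11:  # condition is False
elif n < 29:  # condition is False
else:
    p = n - 7  # -> p = 26

Answer: 26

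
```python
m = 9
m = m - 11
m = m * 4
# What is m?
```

Answer: -8

Derivation:
Trace (tracking m):
m = 9  # -> m = 9
m = m - 11  # -> m = -2
m = m * 4  # -> m = -8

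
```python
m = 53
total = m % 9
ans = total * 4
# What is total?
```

Answer: 8

Derivation:
Trace (tracking total):
m = 53  # -> m = 53
total = m % 9  # -> total = 8
ans = total * 4  # -> ans = 32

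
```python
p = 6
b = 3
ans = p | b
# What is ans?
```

Answer: 7

Derivation:
Trace (tracking ans):
p = 6  # -> p = 6
b = 3  # -> b = 3
ans = p | b  # -> ans = 7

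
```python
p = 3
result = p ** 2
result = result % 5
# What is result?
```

Answer: 4

Derivation:
Trace (tracking result):
p = 3  # -> p = 3
result = p ** 2  # -> result = 9
result = result % 5  # -> result = 4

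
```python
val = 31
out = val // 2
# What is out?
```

Trace (tracking out):
val = 31  # -> val = 31
out = val // 2  # -> out = 15

Answer: 15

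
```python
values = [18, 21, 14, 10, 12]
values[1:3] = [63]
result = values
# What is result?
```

Trace (tracking result):
values = [18, 21, 14, 10, 12]  # -> values = [18, 21, 14, 10, 12]
values[1:3] = [63]  # -> values = [18, 63, 10, 12]
result = values  # -> result = [18, 63, 10, 12]

Answer: [18, 63, 10, 12]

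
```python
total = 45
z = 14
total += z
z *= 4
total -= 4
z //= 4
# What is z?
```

Answer: 14

Derivation:
Trace (tracking z):
total = 45  # -> total = 45
z = 14  # -> z = 14
total += z  # -> total = 59
z *= 4  # -> z = 56
total -= 4  # -> total = 55
z //= 4  # -> z = 14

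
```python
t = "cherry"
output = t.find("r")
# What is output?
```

Trace (tracking output):
t = 'cherry'  # -> t = 'cherry'
output = t.find('r')  # -> output = 3

Answer: 3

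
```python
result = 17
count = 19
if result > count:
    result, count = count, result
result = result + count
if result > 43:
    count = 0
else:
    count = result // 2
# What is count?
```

Trace (tracking count):
result = 17  # -> result = 17
count = 19  # -> count = 19
if result > count:  # condition is False
result = result + count  # -> result = 36
if result > 43:  # condition is False
else:
    count = result // 2  # -> count = 18

Answer: 18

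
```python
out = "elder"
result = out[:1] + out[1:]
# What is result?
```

Answer: 'elder'

Derivation:
Trace (tracking result):
out = 'elder'  # -> out = 'elder'
result = out[:1] + out[1:]  # -> result = 'elder'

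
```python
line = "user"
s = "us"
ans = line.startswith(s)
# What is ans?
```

Answer: True

Derivation:
Trace (tracking ans):
line = 'user'  # -> line = 'user'
s = 'us'  # -> s = 'us'
ans = line.startswith(s)  # -> ans = True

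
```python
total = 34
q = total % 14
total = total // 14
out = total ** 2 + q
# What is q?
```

Trace (tracking q):
total = 34  # -> total = 34
q = total % 14  # -> q = 6
total = total // 14  # -> total = 2
out = total ** 2 + q  # -> out = 10

Answer: 6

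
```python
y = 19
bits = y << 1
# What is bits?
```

Trace (tracking bits):
y = 19  # -> y = 19
bits = y << 1  # -> bits = 38

Answer: 38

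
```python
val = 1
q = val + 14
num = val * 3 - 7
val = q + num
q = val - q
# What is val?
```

Answer: 11

Derivation:
Trace (tracking val):
val = 1  # -> val = 1
q = val + 14  # -> q = 15
num = val * 3 - 7  # -> num = -4
val = q + num  # -> val = 11
q = val - q  # -> q = -4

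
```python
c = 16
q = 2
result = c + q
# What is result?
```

Answer: 18

Derivation:
Trace (tracking result):
c = 16  # -> c = 16
q = 2  # -> q = 2
result = c + q  # -> result = 18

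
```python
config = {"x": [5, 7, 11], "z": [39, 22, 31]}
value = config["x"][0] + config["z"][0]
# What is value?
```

Answer: 44

Derivation:
Trace (tracking value):
config = {'x': [5, 7, 11], 'z': [39, 22, 31]}  # -> config = {'x': [5, 7, 11], 'z': [39, 22, 31]}
value = config['x'][0] + config['z'][0]  # -> value = 44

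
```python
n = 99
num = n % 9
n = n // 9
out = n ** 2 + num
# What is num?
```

Trace (tracking num):
n = 99  # -> n = 99
num = n % 9  # -> num = 0
n = n // 9  # -> n = 11
out = n ** 2 + num  # -> out = 121

Answer: 0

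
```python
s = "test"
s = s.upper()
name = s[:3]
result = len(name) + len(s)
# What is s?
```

Trace (tracking s):
s = 'test'  # -> s = 'test'
s = s.upper()  # -> s = 'TEST'
name = s[:3]  # -> name = 'TES'
result = len(name) + len(s)  # -> result = 7

Answer: 'TEST'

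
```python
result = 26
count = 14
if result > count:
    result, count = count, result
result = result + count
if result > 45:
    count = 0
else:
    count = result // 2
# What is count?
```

Trace (tracking count):
result = 26  # -> result = 26
count = 14  # -> count = 14
if result > count:  # condition is True
    result, count = (count, result)  # -> result = 14, count = 26
result = result + count  # -> result = 40
if result > 45:  # condition is False
else:
    count = result // 2  # -> count = 20

Answer: 20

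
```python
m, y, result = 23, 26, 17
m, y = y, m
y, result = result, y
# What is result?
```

Trace (tracking result):
m, y, result = (23, 26, 17)  # -> m = 23, y = 26, result = 17
m, y = (y, m)  # -> m = 26, y = 23
y, result = (result, y)  # -> y = 17, result = 23

Answer: 23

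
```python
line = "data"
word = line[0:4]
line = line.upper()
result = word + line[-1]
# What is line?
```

Answer: 'DATA'

Derivation:
Trace (tracking line):
line = 'data'  # -> line = 'data'
word = line[0:4]  # -> word = 'data'
line = line.upper()  # -> line = 'DATA'
result = word + line[-1]  # -> result = 'dataA'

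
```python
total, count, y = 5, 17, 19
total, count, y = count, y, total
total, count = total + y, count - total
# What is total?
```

Trace (tracking total):
total, count, y = (5, 17, 19)  # -> total = 5, count = 17, y = 19
total, count, y = (count, y, total)  # -> total = 17, count = 19, y = 5
total, count = (total + y, count - total)  # -> total = 22, count = 2

Answer: 22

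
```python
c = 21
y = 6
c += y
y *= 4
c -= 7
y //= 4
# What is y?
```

Trace (tracking y):
c = 21  # -> c = 21
y = 6  # -> y = 6
c += y  # -> c = 27
y *= 4  # -> y = 24
c -= 7  # -> c = 20
y //= 4  # -> y = 6

Answer: 6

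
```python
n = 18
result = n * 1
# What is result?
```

Trace (tracking result):
n = 18  # -> n = 18
result = n * 1  # -> result = 18

Answer: 18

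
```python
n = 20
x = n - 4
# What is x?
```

Trace (tracking x):
n = 20  # -> n = 20
x = n - 4  # -> x = 16

Answer: 16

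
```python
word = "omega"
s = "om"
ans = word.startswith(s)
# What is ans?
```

Answer: True

Derivation:
Trace (tracking ans):
word = 'omega'  # -> word = 'omega'
s = 'om'  # -> s = 'om'
ans = word.startswith(s)  # -> ans = True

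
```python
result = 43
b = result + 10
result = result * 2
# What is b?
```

Trace (tracking b):
result = 43  # -> result = 43
b = result + 10  # -> b = 53
result = result * 2  # -> result = 86

Answer: 53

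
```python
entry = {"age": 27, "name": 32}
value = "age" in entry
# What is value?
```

Answer: True

Derivation:
Trace (tracking value):
entry = {'age': 27, 'name': 32}  # -> entry = {'age': 27, 'name': 32}
value = 'age' in entry  # -> value = True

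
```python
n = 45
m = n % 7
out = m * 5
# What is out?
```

Trace (tracking out):
n = 45  # -> n = 45
m = n % 7  # -> m = 3
out = m * 5  # -> out = 15

Answer: 15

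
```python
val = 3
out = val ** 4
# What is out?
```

Trace (tracking out):
val = 3  # -> val = 3
out = val ** 4  # -> out = 81

Answer: 81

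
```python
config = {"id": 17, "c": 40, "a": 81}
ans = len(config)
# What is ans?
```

Answer: 3

Derivation:
Trace (tracking ans):
config = {'id': 17, 'c': 40, 'a': 81}  # -> config = {'id': 17, 'c': 40, 'a': 81}
ans = len(config)  # -> ans = 3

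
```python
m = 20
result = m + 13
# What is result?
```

Answer: 33

Derivation:
Trace (tracking result):
m = 20  # -> m = 20
result = m + 13  # -> result = 33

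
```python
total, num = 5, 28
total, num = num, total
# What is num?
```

Answer: 5

Derivation:
Trace (tracking num):
total, num = (5, 28)  # -> total = 5, num = 28
total, num = (num, total)  # -> total = 28, num = 5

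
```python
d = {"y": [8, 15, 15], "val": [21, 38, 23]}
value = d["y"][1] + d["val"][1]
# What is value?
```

Answer: 53

Derivation:
Trace (tracking value):
d = {'y': [8, 15, 15], 'val': [21, 38, 23]}  # -> d = {'y': [8, 15, 15], 'val': [21, 38, 23]}
value = d['y'][1] + d['val'][1]  # -> value = 53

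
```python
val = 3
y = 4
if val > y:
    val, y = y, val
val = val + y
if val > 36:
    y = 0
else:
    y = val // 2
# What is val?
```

Trace (tracking val):
val = 3  # -> val = 3
y = 4  # -> y = 4
if val > y:  # condition is False
val = val + y  # -> val = 7
if val > 36:  # condition is False
else:
    y = val // 2  # -> y = 3

Answer: 7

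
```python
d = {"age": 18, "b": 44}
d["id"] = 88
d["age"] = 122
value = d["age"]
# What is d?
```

Answer: {'age': 122, 'b': 44, 'id': 88}

Derivation:
Trace (tracking d):
d = {'age': 18, 'b': 44}  # -> d = {'age': 18, 'b': 44}
d['id'] = 88  # -> d = {'age': 18, 'b': 44, 'id': 88}
d['age'] = 122  # -> d = {'age': 122, 'b': 44, 'id': 88}
value = d['age']  # -> value = 122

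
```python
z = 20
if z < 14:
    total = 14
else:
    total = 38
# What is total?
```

Answer: 38

Derivation:
Trace (tracking total):
z = 20  # -> z = 20
if z < 14:  # condition is False
else:
    total = 38  # -> total = 38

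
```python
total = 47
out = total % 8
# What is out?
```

Trace (tracking out):
total = 47  # -> total = 47
out = total % 8  # -> out = 7

Answer: 7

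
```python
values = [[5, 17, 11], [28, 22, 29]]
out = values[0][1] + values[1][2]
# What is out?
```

Trace (tracking out):
values = [[5, 17, 11], [28, 22, 29]]  # -> values = [[5, 17, 11], [28, 22, 29]]
out = values[0][1] + values[1][2]  # -> out = 46

Answer: 46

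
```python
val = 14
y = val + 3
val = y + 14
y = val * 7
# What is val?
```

Answer: 31

Derivation:
Trace (tracking val):
val = 14  # -> val = 14
y = val + 3  # -> y = 17
val = y + 14  # -> val = 31
y = val * 7  # -> y = 217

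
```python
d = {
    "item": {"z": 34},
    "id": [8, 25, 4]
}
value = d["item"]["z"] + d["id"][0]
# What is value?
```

Answer: 42

Derivation:
Trace (tracking value):
d = {'item': {'z': 34}, 'id': [8, 25, 4]}  # -> d = {'item': {'z': 34}, 'id': [8, 25, 4]}
value = d['item']['z'] + d['id'][0]  # -> value = 42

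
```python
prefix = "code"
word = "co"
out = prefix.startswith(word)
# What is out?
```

Trace (tracking out):
prefix = 'code'  # -> prefix = 'code'
word = 'co'  # -> word = 'co'
out = prefix.startswith(word)  # -> out = True

Answer: True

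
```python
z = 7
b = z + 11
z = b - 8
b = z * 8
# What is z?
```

Trace (tracking z):
z = 7  # -> z = 7
b = z + 11  # -> b = 18
z = b - 8  # -> z = 10
b = z * 8  # -> b = 80

Answer: 10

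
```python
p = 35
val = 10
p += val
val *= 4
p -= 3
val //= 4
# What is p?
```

Trace (tracking p):
p = 35  # -> p = 35
val = 10  # -> val = 10
p += val  # -> p = 45
val *= 4  # -> val = 40
p -= 3  # -> p = 42
val //= 4  # -> val = 10

Answer: 42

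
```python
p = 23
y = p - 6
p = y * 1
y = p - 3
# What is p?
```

Answer: 17

Derivation:
Trace (tracking p):
p = 23  # -> p = 23
y = p - 6  # -> y = 17
p = y * 1  # -> p = 17
y = p - 3  # -> y = 14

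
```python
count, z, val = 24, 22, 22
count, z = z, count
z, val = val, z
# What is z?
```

Answer: 22

Derivation:
Trace (tracking z):
count, z, val = (24, 22, 22)  # -> count = 24, z = 22, val = 22
count, z = (z, count)  # -> count = 22, z = 24
z, val = (val, z)  # -> z = 22, val = 24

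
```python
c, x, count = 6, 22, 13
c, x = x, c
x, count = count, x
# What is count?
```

Trace (tracking count):
c, x, count = (6, 22, 13)  # -> c = 6, x = 22, count = 13
c, x = (x, c)  # -> c = 22, x = 6
x, count = (count, x)  # -> x = 13, count = 6

Answer: 6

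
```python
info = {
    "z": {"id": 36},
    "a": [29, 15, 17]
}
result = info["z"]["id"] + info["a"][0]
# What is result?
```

Answer: 65

Derivation:
Trace (tracking result):
info = {'z': {'id': 36}, 'a': [29, 15, 17]}  # -> info = {'z': {'id': 36}, 'a': [29, 15, 17]}
result = info['z']['id'] + info['a'][0]  # -> result = 65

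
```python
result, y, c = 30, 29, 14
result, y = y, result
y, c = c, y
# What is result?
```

Answer: 29

Derivation:
Trace (tracking result):
result, y, c = (30, 29, 14)  # -> result = 30, y = 29, c = 14
result, y = (y, result)  # -> result = 29, y = 30
y, c = (c, y)  # -> y = 14, c = 30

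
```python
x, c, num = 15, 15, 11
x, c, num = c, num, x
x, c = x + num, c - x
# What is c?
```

Answer: -4

Derivation:
Trace (tracking c):
x, c, num = (15, 15, 11)  # -> x = 15, c = 15, num = 11
x, c, num = (c, num, x)  # -> x = 15, c = 11, num = 15
x, c = (x + num, c - x)  # -> x = 30, c = -4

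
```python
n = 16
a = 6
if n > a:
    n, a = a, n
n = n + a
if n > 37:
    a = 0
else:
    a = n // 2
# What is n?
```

Answer: 22

Derivation:
Trace (tracking n):
n = 16  # -> n = 16
a = 6  # -> a = 6
if n > a:  # condition is True
    n, a = (a, n)  # -> n = 6, a = 16
n = n + a  # -> n = 22
if n > 37:  # condition is False
else:
    a = n // 2  # -> a = 11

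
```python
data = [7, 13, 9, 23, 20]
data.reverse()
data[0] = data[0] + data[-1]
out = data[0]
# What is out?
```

Trace (tracking out):
data = [7, 13, 9, 23, 20]  # -> data = [7, 13, 9, 23, 20]
data.reverse()  # -> data = [20, 23, 9, 13, 7]
data[0] = data[0] + data[-1]  # -> data = [27, 23, 9, 13, 7]
out = data[0]  # -> out = 27

Answer: 27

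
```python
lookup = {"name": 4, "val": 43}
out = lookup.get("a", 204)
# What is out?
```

Trace (tracking out):
lookup = {'name': 4, 'val': 43}  # -> lookup = {'name': 4, 'val': 43}
out = lookup.get('a', 204)  # -> out = 204

Answer: 204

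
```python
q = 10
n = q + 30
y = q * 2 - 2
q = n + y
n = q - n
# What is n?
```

Answer: 18

Derivation:
Trace (tracking n):
q = 10  # -> q = 10
n = q + 30  # -> n = 40
y = q * 2 - 2  # -> y = 18
q = n + y  # -> q = 58
n = q - n  # -> n = 18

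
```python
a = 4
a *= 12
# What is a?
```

Answer: 48

Derivation:
Trace (tracking a):
a = 4  # -> a = 4
a *= 12  # -> a = 48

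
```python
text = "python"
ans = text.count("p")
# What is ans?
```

Trace (tracking ans):
text = 'python'  # -> text = 'python'
ans = text.count('p')  # -> ans = 1

Answer: 1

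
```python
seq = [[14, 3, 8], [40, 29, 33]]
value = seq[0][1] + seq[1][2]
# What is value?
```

Trace (tracking value):
seq = [[14, 3, 8], [40, 29, 33]]  # -> seq = [[14, 3, 8], [40, 29, 33]]
value = seq[0][1] + seq[1][2]  # -> value = 36

Answer: 36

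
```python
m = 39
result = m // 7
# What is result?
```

Trace (tracking result):
m = 39  # -> m = 39
result = m // 7  # -> result = 5

Answer: 5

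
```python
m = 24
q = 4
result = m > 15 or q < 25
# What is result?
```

Answer: True

Derivation:
Trace (tracking result):
m = 24  # -> m = 24
q = 4  # -> q = 4
result = m > 15 or q < 25  # -> result = True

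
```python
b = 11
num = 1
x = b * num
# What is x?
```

Answer: 11

Derivation:
Trace (tracking x):
b = 11  # -> b = 11
num = 1  # -> num = 1
x = b * num  # -> x = 11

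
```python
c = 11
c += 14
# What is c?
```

Trace (tracking c):
c = 11  # -> c = 11
c += 14  # -> c = 25

Answer: 25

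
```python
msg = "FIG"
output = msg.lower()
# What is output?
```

Answer: 'fig'

Derivation:
Trace (tracking output):
msg = 'FIG'  # -> msg = 'FIG'
output = msg.lower()  # -> output = 'fig'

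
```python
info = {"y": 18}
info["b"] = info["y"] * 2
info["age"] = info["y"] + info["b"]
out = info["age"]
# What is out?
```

Answer: 54

Derivation:
Trace (tracking out):
info = {'y': 18}  # -> info = {'y': 18}
info['b'] = info['y'] * 2  # -> info = {'y': 18, 'b': 36}
info['age'] = info['y'] + info['b']  # -> info = {'y': 18, 'b': 36, 'age': 54}
out = info['age']  # -> out = 54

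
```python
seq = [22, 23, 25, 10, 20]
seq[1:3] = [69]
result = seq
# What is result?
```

Trace (tracking result):
seq = [22, 23, 25, 10, 20]  # -> seq = [22, 23, 25, 10, 20]
seq[1:3] = [69]  # -> seq = [22, 69, 10, 20]
result = seq  # -> result = [22, 69, 10, 20]

Answer: [22, 69, 10, 20]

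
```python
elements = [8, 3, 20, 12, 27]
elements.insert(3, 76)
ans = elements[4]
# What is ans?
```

Answer: 12

Derivation:
Trace (tracking ans):
elements = [8, 3, 20, 12, 27]  # -> elements = [8, 3, 20, 12, 27]
elements.insert(3, 76)  # -> elements = [8, 3, 20, 76, 12, 27]
ans = elements[4]  # -> ans = 12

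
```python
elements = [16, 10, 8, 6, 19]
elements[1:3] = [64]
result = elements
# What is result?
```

Trace (tracking result):
elements = [16, 10, 8, 6, 19]  # -> elements = [16, 10, 8, 6, 19]
elements[1:3] = [64]  # -> elements = [16, 64, 6, 19]
result = elements  # -> result = [16, 64, 6, 19]

Answer: [16, 64, 6, 19]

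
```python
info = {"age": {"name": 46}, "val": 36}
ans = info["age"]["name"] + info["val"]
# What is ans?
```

Answer: 82

Derivation:
Trace (tracking ans):
info = {'age': {'name': 46}, 'val': 36}  # -> info = {'age': {'name': 46}, 'val': 36}
ans = info['age']['name'] + info['val']  # -> ans = 82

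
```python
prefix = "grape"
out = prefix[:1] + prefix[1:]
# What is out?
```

Answer: 'grape'

Derivation:
Trace (tracking out):
prefix = 'grape'  # -> prefix = 'grape'
out = prefix[:1] + prefix[1:]  # -> out = 'grape'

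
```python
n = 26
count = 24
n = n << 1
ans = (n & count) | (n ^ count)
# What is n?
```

Answer: 52

Derivation:
Trace (tracking n):
n = 26  # -> n = 26
count = 24  # -> count = 24
n = n << 1  # -> n = 52
ans = n & count | n ^ count  # -> ans = 60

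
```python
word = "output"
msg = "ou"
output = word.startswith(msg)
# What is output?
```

Trace (tracking output):
word = 'output'  # -> word = 'output'
msg = 'ou'  # -> msg = 'ou'
output = word.startswith(msg)  # -> output = True

Answer: True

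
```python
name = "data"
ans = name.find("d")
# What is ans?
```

Trace (tracking ans):
name = 'data'  # -> name = 'data'
ans = name.find('d')  # -> ans = 0

Answer: 0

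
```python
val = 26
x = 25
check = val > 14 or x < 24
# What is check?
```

Answer: True

Derivation:
Trace (tracking check):
val = 26  # -> val = 26
x = 25  # -> x = 25
check = val > 14 or x < 24  # -> check = True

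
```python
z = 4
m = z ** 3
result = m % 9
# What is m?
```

Answer: 64

Derivation:
Trace (tracking m):
z = 4  # -> z = 4
m = z ** 3  # -> m = 64
result = m % 9  # -> result = 1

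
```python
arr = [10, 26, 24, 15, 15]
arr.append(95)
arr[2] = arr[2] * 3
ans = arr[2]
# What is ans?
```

Answer: 72

Derivation:
Trace (tracking ans):
arr = [10, 26, 24, 15, 15]  # -> arr = [10, 26, 24, 15, 15]
arr.append(95)  # -> arr = [10, 26, 24, 15, 15, 95]
arr[2] = arr[2] * 3  # -> arr = [10, 26, 72, 15, 15, 95]
ans = arr[2]  # -> ans = 72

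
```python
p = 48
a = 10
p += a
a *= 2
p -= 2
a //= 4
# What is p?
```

Trace (tracking p):
p = 48  # -> p = 48
a = 10  # -> a = 10
p += a  # -> p = 58
a *= 2  # -> a = 20
p -= 2  # -> p = 56
a //= 4  # -> a = 5

Answer: 56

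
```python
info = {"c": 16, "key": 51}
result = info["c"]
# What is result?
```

Answer: 16

Derivation:
Trace (tracking result):
info = {'c': 16, 'key': 51}  # -> info = {'c': 16, 'key': 51}
result = info['c']  # -> result = 16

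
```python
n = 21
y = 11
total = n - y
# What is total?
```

Answer: 10

Derivation:
Trace (tracking total):
n = 21  # -> n = 21
y = 11  # -> y = 11
total = n - y  # -> total = 10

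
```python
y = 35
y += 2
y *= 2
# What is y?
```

Trace (tracking y):
y = 35  # -> y = 35
y += 2  # -> y = 37
y *= 2  # -> y = 74

Answer: 74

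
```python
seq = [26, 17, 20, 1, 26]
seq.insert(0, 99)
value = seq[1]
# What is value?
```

Trace (tracking value):
seq = [26, 17, 20, 1, 26]  # -> seq = [26, 17, 20, 1, 26]
seq.insert(0, 99)  # -> seq = [99, 26, 17, 20, 1, 26]
value = seq[1]  # -> value = 26

Answer: 26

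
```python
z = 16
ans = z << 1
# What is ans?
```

Trace (tracking ans):
z = 16  # -> z = 16
ans = z << 1  # -> ans = 32

Answer: 32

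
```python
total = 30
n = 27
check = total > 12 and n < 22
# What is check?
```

Trace (tracking check):
total = 30  # -> total = 30
n = 27  # -> n = 27
check = total > 12 and n < 22  # -> check = False

Answer: False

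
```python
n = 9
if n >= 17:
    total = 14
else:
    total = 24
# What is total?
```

Answer: 24

Derivation:
Trace (tracking total):
n = 9  # -> n = 9
if n >= 17:  # condition is False
else:
    total = 24  # -> total = 24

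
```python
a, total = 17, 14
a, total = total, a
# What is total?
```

Answer: 17

Derivation:
Trace (tracking total):
a, total = (17, 14)  # -> a = 17, total = 14
a, total = (total, a)  # -> a = 14, total = 17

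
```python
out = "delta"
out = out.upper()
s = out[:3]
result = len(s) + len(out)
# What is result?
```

Trace (tracking result):
out = 'delta'  # -> out = 'delta'
out = out.upper()  # -> out = 'DELTA'
s = out[:3]  # -> s = 'DEL'
result = len(s) + len(out)  # -> result = 8

Answer: 8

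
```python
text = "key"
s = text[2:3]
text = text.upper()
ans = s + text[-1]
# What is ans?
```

Trace (tracking ans):
text = 'key'  # -> text = 'key'
s = text[2:3]  # -> s = 'y'
text = text.upper()  # -> text = 'KEY'
ans = s + text[-1]  # -> ans = 'yY'

Answer: 'yY'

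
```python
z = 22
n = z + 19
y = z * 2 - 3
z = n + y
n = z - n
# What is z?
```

Answer: 82

Derivation:
Trace (tracking z):
z = 22  # -> z = 22
n = z + 19  # -> n = 41
y = z * 2 - 3  # -> y = 41
z = n + y  # -> z = 82
n = z - n  # -> n = 41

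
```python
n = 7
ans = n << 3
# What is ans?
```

Answer: 56

Derivation:
Trace (tracking ans):
n = 7  # -> n = 7
ans = n << 3  # -> ans = 56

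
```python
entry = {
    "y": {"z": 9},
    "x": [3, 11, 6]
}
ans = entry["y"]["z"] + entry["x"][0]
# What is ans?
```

Answer: 12

Derivation:
Trace (tracking ans):
entry = {'y': {'z': 9}, 'x': [3, 11, 6]}  # -> entry = {'y': {'z': 9}, 'x': [3, 11, 6]}
ans = entry['y']['z'] + entry['x'][0]  # -> ans = 12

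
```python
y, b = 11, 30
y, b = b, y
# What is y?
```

Trace (tracking y):
y, b = (11, 30)  # -> y = 11, b = 30
y, b = (b, y)  # -> y = 30, b = 11

Answer: 30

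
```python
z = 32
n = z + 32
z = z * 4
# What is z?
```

Answer: 128

Derivation:
Trace (tracking z):
z = 32  # -> z = 32
n = z + 32  # -> n = 64
z = z * 4  # -> z = 128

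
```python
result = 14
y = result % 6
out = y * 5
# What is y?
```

Trace (tracking y):
result = 14  # -> result = 14
y = result % 6  # -> y = 2
out = y * 5  # -> out = 10

Answer: 2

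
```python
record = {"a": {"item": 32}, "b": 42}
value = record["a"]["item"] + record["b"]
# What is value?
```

Answer: 74

Derivation:
Trace (tracking value):
record = {'a': {'item': 32}, 'b': 42}  # -> record = {'a': {'item': 32}, 'b': 42}
value = record['a']['item'] + record['b']  # -> value = 74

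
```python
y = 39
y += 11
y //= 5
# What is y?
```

Answer: 10

Derivation:
Trace (tracking y):
y = 39  # -> y = 39
y += 11  # -> y = 50
y //= 5  # -> y = 10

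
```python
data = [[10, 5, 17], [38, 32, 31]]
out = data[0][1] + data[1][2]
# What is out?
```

Answer: 36

Derivation:
Trace (tracking out):
data = [[10, 5, 17], [38, 32, 31]]  # -> data = [[10, 5, 17], [38, 32, 31]]
out = data[0][1] + data[1][2]  # -> out = 36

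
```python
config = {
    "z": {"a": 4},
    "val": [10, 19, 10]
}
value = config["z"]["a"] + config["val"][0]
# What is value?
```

Answer: 14

Derivation:
Trace (tracking value):
config = {'z': {'a': 4}, 'val': [10, 19, 10]}  # -> config = {'z': {'a': 4}, 'val': [10, 19, 10]}
value = config['z']['a'] + config['val'][0]  # -> value = 14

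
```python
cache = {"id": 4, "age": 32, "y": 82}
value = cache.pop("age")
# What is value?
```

Trace (tracking value):
cache = {'id': 4, 'age': 32, 'y': 82}  # -> cache = {'id': 4, 'age': 32, 'y': 82}
value = cache.pop('age')  # -> value = 32

Answer: 32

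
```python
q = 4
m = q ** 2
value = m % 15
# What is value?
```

Trace (tracking value):
q = 4  # -> q = 4
m = q ** 2  # -> m = 16
value = m % 15  # -> value = 1

Answer: 1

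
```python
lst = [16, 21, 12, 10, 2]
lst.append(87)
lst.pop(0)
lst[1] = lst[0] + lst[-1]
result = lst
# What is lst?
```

Answer: [21, 108, 10, 2, 87]

Derivation:
Trace (tracking lst):
lst = [16, 21, 12, 10, 2]  # -> lst = [16, 21, 12, 10, 2]
lst.append(87)  # -> lst = [16, 21, 12, 10, 2, 87]
lst.pop(0)  # -> lst = [21, 12, 10, 2, 87]
lst[1] = lst[0] + lst[-1]  # -> lst = [21, 108, 10, 2, 87]
result = lst  # -> result = [21, 108, 10, 2, 87]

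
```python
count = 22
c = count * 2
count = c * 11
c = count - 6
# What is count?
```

Trace (tracking count):
count = 22  # -> count = 22
c = count * 2  # -> c = 44
count = c * 11  # -> count = 484
c = count - 6  # -> c = 478

Answer: 484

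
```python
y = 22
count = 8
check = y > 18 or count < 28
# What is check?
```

Trace (tracking check):
y = 22  # -> y = 22
count = 8  # -> count = 8
check = y > 18 or count < 28  # -> check = True

Answer: True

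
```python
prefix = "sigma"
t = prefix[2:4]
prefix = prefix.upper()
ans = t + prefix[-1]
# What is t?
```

Answer: 'gm'

Derivation:
Trace (tracking t):
prefix = 'sigma'  # -> prefix = 'sigma'
t = prefix[2:4]  # -> t = 'gm'
prefix = prefix.upper()  # -> prefix = 'SIGMA'
ans = t + prefix[-1]  # -> ans = 'gmA'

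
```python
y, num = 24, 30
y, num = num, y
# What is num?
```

Answer: 24

Derivation:
Trace (tracking num):
y, num = (24, 30)  # -> y = 24, num = 30
y, num = (num, y)  # -> y = 30, num = 24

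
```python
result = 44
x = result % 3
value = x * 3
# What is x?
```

Trace (tracking x):
result = 44  # -> result = 44
x = result % 3  # -> x = 2
value = x * 3  # -> value = 6

Answer: 2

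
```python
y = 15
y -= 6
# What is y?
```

Trace (tracking y):
y = 15  # -> y = 15
y -= 6  # -> y = 9

Answer: 9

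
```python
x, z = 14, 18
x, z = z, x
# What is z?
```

Trace (tracking z):
x, z = (14, 18)  # -> x = 14, z = 18
x, z = (z, x)  # -> x = 18, z = 14

Answer: 14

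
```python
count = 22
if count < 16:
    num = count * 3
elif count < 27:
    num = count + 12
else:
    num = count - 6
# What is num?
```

Answer: 34

Derivation:
Trace (tracking num):
count = 22  # -> count = 22
if count < 16:  # condition is False
elif count < 27:  # condition is True
    num = count + 12  # -> num = 34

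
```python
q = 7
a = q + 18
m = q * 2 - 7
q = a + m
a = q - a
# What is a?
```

Answer: 7

Derivation:
Trace (tracking a):
q = 7  # -> q = 7
a = q + 18  # -> a = 25
m = q * 2 - 7  # -> m = 7
q = a + m  # -> q = 32
a = q - a  # -> a = 7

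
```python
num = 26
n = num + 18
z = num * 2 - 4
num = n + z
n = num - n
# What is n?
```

Trace (tracking n):
num = 26  # -> num = 26
n = num + 18  # -> n = 44
z = num * 2 - 4  # -> z = 48
num = n + z  # -> num = 92
n = num - n  # -> n = 48

Answer: 48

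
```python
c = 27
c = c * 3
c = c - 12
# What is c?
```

Answer: 69

Derivation:
Trace (tracking c):
c = 27  # -> c = 27
c = c * 3  # -> c = 81
c = c - 12  # -> c = 69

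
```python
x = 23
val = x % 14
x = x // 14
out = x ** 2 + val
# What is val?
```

Trace (tracking val):
x = 23  # -> x = 23
val = x % 14  # -> val = 9
x = x // 14  # -> x = 1
out = x ** 2 + val  # -> out = 10

Answer: 9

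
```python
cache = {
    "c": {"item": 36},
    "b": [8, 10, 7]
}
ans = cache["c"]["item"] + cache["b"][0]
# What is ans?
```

Trace (tracking ans):
cache = {'c': {'item': 36}, 'b': [8, 10, 7]}  # -> cache = {'c': {'item': 36}, 'b': [8, 10, 7]}
ans = cache['c']['item'] + cache['b'][0]  # -> ans = 44

Answer: 44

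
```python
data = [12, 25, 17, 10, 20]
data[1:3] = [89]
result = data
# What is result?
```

Answer: [12, 89, 10, 20]

Derivation:
Trace (tracking result):
data = [12, 25, 17, 10, 20]  # -> data = [12, 25, 17, 10, 20]
data[1:3] = [89]  # -> data = [12, 89, 10, 20]
result = data  # -> result = [12, 89, 10, 20]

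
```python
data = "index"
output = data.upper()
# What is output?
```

Trace (tracking output):
data = 'index'  # -> data = 'index'
output = data.upper()  # -> output = 'INDEX'

Answer: 'INDEX'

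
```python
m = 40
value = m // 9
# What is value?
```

Answer: 4

Derivation:
Trace (tracking value):
m = 40  # -> m = 40
value = m // 9  # -> value = 4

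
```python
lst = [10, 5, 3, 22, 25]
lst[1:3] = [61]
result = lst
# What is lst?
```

Answer: [10, 61, 22, 25]

Derivation:
Trace (tracking lst):
lst = [10, 5, 3, 22, 25]  # -> lst = [10, 5, 3, 22, 25]
lst[1:3] = [61]  # -> lst = [10, 61, 22, 25]
result = lst  # -> result = [10, 61, 22, 25]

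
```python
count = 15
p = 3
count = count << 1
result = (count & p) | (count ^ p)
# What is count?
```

Answer: 30

Derivation:
Trace (tracking count):
count = 15  # -> count = 15
p = 3  # -> p = 3
count = count << 1  # -> count = 30
result = count & p | count ^ p  # -> result = 31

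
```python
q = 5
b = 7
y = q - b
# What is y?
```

Answer: -2

Derivation:
Trace (tracking y):
q = 5  # -> q = 5
b = 7  # -> b = 7
y = q - b  # -> y = -2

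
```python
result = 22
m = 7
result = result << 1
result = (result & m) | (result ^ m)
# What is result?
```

Trace (tracking result):
result = 22  # -> result = 22
m = 7  # -> m = 7
result = result << 1  # -> result = 44
result = result & m | result ^ m  # -> result = 47

Answer: 47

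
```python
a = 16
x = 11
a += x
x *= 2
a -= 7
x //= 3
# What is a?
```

Answer: 20

Derivation:
Trace (tracking a):
a = 16  # -> a = 16
x = 11  # -> x = 11
a += x  # -> a = 27
x *= 2  # -> x = 22
a -= 7  # -> a = 20
x //= 3  # -> x = 7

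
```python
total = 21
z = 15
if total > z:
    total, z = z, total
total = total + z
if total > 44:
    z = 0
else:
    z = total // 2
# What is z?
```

Trace (tracking z):
total = 21  # -> total = 21
z = 15  # -> z = 15
if total > z:  # condition is True
    total, z = (z, total)  # -> total = 15, z = 21
total = total + z  # -> total = 36
if total > 44:  # condition is False
else:
    z = total // 2  # -> z = 18

Answer: 18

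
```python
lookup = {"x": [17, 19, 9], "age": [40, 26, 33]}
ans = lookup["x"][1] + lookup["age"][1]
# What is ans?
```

Answer: 45

Derivation:
Trace (tracking ans):
lookup = {'x': [17, 19, 9], 'age': [40, 26, 33]}  # -> lookup = {'x': [17, 19, 9], 'age': [40, 26, 33]}
ans = lookup['x'][1] + lookup['age'][1]  # -> ans = 45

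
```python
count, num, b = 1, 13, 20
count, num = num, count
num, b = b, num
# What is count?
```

Answer: 13

Derivation:
Trace (tracking count):
count, num, b = (1, 13, 20)  # -> count = 1, num = 13, b = 20
count, num = (num, count)  # -> count = 13, num = 1
num, b = (b, num)  # -> num = 20, b = 1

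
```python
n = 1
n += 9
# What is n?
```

Trace (tracking n):
n = 1  # -> n = 1
n += 9  # -> n = 10

Answer: 10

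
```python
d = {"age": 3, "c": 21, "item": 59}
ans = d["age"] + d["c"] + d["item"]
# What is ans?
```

Answer: 83

Derivation:
Trace (tracking ans):
d = {'age': 3, 'c': 21, 'item': 59}  # -> d = {'age': 3, 'c': 21, 'item': 59}
ans = d['age'] + d['c'] + d['item']  # -> ans = 83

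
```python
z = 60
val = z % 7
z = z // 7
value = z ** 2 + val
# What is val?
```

Answer: 4

Derivation:
Trace (tracking val):
z = 60  # -> z = 60
val = z % 7  # -> val = 4
z = z // 7  # -> z = 8
value = z ** 2 + val  # -> value = 68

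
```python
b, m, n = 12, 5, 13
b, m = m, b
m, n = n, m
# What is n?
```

Answer: 12

Derivation:
Trace (tracking n):
b, m, n = (12, 5, 13)  # -> b = 12, m = 5, n = 13
b, m = (m, b)  # -> b = 5, m = 12
m, n = (n, m)  # -> m = 13, n = 12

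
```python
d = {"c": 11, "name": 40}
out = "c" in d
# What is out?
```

Answer: True

Derivation:
Trace (tracking out):
d = {'c': 11, 'name': 40}  # -> d = {'c': 11, 'name': 40}
out = 'c' in d  # -> out = True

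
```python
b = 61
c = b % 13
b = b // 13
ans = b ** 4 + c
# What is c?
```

Trace (tracking c):
b = 61  # -> b = 61
c = b % 13  # -> c = 9
b = b // 13  # -> b = 4
ans = b ** 4 + c  # -> ans = 265

Answer: 9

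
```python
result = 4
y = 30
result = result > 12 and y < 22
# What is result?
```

Trace (tracking result):
result = 4  # -> result = 4
y = 30  # -> y = 30
result = result > 12 and y < 22  # -> result = False

Answer: False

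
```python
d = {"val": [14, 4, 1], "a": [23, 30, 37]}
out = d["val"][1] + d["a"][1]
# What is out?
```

Answer: 34

Derivation:
Trace (tracking out):
d = {'val': [14, 4, 1], 'a': [23, 30, 37]}  # -> d = {'val': [14, 4, 1], 'a': [23, 30, 37]}
out = d['val'][1] + d['a'][1]  # -> out = 34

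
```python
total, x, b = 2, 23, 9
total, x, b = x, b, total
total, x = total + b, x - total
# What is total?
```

Answer: 25

Derivation:
Trace (tracking total):
total, x, b = (2, 23, 9)  # -> total = 2, x = 23, b = 9
total, x, b = (x, b, total)  # -> total = 23, x = 9, b = 2
total, x = (total + b, x - total)  # -> total = 25, x = -14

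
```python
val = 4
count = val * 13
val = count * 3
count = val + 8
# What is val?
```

Answer: 156

Derivation:
Trace (tracking val):
val = 4  # -> val = 4
count = val * 13  # -> count = 52
val = count * 3  # -> val = 156
count = val + 8  # -> count = 164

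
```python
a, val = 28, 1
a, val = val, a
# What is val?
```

Answer: 28

Derivation:
Trace (tracking val):
a, val = (28, 1)  # -> a = 28, val = 1
a, val = (val, a)  # -> a = 1, val = 28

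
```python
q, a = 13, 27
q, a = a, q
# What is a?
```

Trace (tracking a):
q, a = (13, 27)  # -> q = 13, a = 27
q, a = (a, q)  # -> q = 27, a = 13

Answer: 13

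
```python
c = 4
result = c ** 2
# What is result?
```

Trace (tracking result):
c = 4  # -> c = 4
result = c ** 2  # -> result = 16

Answer: 16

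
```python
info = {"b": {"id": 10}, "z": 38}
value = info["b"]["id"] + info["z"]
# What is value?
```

Trace (tracking value):
info = {'b': {'id': 10}, 'z': 38}  # -> info = {'b': {'id': 10}, 'z': 38}
value = info['b']['id'] + info['z']  # -> value = 48

Answer: 48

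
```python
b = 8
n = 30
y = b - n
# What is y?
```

Trace (tracking y):
b = 8  # -> b = 8
n = 30  # -> n = 30
y = b - n  # -> y = -22

Answer: -22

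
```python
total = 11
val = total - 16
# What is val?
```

Trace (tracking val):
total = 11  # -> total = 11
val = total - 16  # -> val = -5

Answer: -5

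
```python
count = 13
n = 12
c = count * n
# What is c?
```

Trace (tracking c):
count = 13  # -> count = 13
n = 12  # -> n = 12
c = count * n  # -> c = 156

Answer: 156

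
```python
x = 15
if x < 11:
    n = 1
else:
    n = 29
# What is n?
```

Trace (tracking n):
x = 15  # -> x = 15
if x < 11:  # condition is False
else:
    n = 29  # -> n = 29

Answer: 29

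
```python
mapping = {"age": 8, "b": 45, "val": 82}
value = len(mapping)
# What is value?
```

Answer: 3

Derivation:
Trace (tracking value):
mapping = {'age': 8, 'b': 45, 'val': 82}  # -> mapping = {'age': 8, 'b': 45, 'val': 82}
value = len(mapping)  # -> value = 3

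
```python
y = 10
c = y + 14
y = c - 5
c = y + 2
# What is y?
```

Answer: 19

Derivation:
Trace (tracking y):
y = 10  # -> y = 10
c = y + 14  # -> c = 24
y = c - 5  # -> y = 19
c = y + 2  # -> c = 21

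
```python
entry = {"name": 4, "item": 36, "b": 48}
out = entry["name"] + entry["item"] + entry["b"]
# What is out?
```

Answer: 88

Derivation:
Trace (tracking out):
entry = {'name': 4, 'item': 36, 'b': 48}  # -> entry = {'name': 4, 'item': 36, 'b': 48}
out = entry['name'] + entry['item'] + entry['b']  # -> out = 88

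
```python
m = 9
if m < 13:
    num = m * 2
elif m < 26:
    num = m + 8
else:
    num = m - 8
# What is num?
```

Trace (tracking num):
m = 9  # -> m = 9
if m < 13:  # condition is True
    num = m * 2  # -> num = 18

Answer: 18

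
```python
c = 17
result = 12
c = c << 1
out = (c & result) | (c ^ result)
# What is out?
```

Answer: 46

Derivation:
Trace (tracking out):
c = 17  # -> c = 17
result = 12  # -> result = 12
c = c << 1  # -> c = 34
out = c & result | c ^ result  # -> out = 46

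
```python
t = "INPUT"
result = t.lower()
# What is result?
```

Answer: 'input'

Derivation:
Trace (tracking result):
t = 'INPUT'  # -> t = 'INPUT'
result = t.lower()  # -> result = 'input'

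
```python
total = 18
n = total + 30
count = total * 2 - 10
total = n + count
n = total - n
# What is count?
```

Answer: 26

Derivation:
Trace (tracking count):
total = 18  # -> total = 18
n = total + 30  # -> n = 48
count = total * 2 - 10  # -> count = 26
total = n + count  # -> total = 74
n = total - n  # -> n = 26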